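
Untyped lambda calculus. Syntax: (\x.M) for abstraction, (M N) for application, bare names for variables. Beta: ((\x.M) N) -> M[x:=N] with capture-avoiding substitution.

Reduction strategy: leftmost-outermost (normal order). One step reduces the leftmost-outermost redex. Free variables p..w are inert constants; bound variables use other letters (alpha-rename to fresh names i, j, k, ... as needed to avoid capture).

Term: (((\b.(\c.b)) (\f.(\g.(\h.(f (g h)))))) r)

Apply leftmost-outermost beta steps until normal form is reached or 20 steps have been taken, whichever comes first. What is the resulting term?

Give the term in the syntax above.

Step 0: (((\b.(\c.b)) (\f.(\g.(\h.(f (g h)))))) r)
Step 1: ((\c.(\f.(\g.(\h.(f (g h)))))) r)
Step 2: (\f.(\g.(\h.(f (g h)))))

Answer: (\f.(\g.(\h.(f (g h)))))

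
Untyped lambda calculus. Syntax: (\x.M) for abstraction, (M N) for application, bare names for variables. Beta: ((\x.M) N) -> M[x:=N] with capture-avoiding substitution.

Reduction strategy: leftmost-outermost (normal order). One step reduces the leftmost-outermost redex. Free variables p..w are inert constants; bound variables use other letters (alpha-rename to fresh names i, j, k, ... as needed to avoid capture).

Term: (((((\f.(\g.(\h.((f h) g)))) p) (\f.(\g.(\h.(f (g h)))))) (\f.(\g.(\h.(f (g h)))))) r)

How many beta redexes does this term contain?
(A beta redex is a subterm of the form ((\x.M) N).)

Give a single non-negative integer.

Term: (((((\f.(\g.(\h.((f h) g)))) p) (\f.(\g.(\h.(f (g h)))))) (\f.(\g.(\h.(f (g h)))))) r)
  Redex: ((\f.(\g.(\h.((f h) g)))) p)
Total redexes: 1

Answer: 1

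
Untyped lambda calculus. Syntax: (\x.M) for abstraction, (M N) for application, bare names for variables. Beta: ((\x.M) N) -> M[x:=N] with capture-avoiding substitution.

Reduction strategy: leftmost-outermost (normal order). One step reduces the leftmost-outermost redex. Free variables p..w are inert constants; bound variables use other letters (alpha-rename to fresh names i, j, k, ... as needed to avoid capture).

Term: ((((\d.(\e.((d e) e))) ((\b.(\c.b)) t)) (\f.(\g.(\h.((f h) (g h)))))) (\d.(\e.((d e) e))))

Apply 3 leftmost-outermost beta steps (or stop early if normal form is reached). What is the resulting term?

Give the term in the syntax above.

Step 0: ((((\d.(\e.((d e) e))) ((\b.(\c.b)) t)) (\f.(\g.(\h.((f h) (g h)))))) (\d.(\e.((d e) e))))
Step 1: (((\e.((((\b.(\c.b)) t) e) e)) (\f.(\g.(\h.((f h) (g h)))))) (\d.(\e.((d e) e))))
Step 2: (((((\b.(\c.b)) t) (\f.(\g.(\h.((f h) (g h)))))) (\f.(\g.(\h.((f h) (g h)))))) (\d.(\e.((d e) e))))
Step 3: ((((\c.t) (\f.(\g.(\h.((f h) (g h)))))) (\f.(\g.(\h.((f h) (g h)))))) (\d.(\e.((d e) e))))

Answer: ((((\c.t) (\f.(\g.(\h.((f h) (g h)))))) (\f.(\g.(\h.((f h) (g h)))))) (\d.(\e.((d e) e))))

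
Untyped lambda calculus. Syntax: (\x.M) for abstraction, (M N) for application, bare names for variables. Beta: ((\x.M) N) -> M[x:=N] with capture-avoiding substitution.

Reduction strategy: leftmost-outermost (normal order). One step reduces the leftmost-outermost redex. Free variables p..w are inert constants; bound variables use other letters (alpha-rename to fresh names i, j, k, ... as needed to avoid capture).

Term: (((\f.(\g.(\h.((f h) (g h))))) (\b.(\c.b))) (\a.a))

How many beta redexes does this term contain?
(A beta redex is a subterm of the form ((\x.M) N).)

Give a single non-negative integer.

Term: (((\f.(\g.(\h.((f h) (g h))))) (\b.(\c.b))) (\a.a))
  Redex: ((\f.(\g.(\h.((f h) (g h))))) (\b.(\c.b)))
Total redexes: 1

Answer: 1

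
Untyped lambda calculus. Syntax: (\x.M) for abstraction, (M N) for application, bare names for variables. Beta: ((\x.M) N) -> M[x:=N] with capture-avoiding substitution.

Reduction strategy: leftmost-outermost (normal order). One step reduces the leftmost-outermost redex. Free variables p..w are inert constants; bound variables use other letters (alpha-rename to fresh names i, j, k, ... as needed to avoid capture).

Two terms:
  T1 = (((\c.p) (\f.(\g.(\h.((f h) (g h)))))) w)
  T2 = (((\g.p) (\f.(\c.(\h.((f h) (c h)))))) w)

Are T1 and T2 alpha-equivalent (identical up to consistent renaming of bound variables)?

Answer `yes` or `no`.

Term 1: (((\c.p) (\f.(\g.(\h.((f h) (g h)))))) w)
Term 2: (((\g.p) (\f.(\c.(\h.((f h) (c h)))))) w)
Alpha-equivalence: compare structure up to binder renaming.
Result: True

Answer: yes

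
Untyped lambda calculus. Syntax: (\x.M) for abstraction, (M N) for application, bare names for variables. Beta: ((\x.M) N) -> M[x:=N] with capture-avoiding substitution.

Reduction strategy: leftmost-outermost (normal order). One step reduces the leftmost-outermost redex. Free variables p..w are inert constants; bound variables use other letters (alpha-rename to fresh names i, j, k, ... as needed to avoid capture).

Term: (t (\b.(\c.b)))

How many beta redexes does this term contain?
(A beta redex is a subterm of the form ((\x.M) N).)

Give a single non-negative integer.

Term: (t (\b.(\c.b)))
  (no redexes)
Total redexes: 0

Answer: 0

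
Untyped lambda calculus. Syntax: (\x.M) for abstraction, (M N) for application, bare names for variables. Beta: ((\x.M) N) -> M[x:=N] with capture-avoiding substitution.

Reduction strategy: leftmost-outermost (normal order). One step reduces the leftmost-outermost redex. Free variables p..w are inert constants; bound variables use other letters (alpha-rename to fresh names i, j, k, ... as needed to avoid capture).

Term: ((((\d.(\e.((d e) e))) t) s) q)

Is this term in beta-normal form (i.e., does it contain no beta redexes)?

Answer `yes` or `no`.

Answer: no

Derivation:
Term: ((((\d.(\e.((d e) e))) t) s) q)
Found 1 beta redex(es).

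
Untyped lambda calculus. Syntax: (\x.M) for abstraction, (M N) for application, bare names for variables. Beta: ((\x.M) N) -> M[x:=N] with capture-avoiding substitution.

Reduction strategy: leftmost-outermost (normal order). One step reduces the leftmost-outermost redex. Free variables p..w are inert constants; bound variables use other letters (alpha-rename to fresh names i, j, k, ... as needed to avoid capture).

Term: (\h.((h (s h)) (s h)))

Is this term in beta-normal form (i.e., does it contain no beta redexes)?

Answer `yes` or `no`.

Answer: yes

Derivation:
Term: (\h.((h (s h)) (s h)))
No beta redexes found.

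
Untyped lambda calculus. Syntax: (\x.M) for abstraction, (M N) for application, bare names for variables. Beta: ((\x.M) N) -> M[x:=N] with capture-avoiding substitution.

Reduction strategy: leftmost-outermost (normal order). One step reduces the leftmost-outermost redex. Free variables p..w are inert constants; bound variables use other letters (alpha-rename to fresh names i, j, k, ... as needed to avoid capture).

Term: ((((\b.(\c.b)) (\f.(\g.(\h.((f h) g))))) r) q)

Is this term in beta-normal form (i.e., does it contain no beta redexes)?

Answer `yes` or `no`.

Answer: no

Derivation:
Term: ((((\b.(\c.b)) (\f.(\g.(\h.((f h) g))))) r) q)
Found 1 beta redex(es).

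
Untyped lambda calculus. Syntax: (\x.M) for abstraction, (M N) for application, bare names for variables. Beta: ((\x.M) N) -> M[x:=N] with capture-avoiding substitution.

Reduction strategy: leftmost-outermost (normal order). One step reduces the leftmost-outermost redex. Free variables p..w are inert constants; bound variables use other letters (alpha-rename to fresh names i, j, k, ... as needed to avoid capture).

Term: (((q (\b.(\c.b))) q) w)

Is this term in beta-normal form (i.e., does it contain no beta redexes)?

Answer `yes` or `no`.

Answer: yes

Derivation:
Term: (((q (\b.(\c.b))) q) w)
No beta redexes found.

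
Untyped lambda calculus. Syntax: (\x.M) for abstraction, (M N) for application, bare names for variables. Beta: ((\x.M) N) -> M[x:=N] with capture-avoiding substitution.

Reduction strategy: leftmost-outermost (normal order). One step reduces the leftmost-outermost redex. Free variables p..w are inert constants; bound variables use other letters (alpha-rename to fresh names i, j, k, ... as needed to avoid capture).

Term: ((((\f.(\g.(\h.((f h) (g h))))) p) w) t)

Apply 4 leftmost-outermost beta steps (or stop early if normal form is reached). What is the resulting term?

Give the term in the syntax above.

Answer: ((p t) (w t))

Derivation:
Step 0: ((((\f.(\g.(\h.((f h) (g h))))) p) w) t)
Step 1: (((\g.(\h.((p h) (g h)))) w) t)
Step 2: ((\h.((p h) (w h))) t)
Step 3: ((p t) (w t))
Step 4: (normal form reached)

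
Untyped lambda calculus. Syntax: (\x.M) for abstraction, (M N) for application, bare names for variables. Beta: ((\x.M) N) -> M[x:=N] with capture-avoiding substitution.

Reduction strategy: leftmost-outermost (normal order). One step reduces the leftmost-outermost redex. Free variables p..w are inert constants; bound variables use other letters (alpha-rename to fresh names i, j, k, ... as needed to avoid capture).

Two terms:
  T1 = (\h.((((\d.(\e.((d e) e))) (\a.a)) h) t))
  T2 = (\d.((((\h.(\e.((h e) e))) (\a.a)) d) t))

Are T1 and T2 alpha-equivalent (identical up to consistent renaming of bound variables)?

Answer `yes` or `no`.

Answer: yes

Derivation:
Term 1: (\h.((((\d.(\e.((d e) e))) (\a.a)) h) t))
Term 2: (\d.((((\h.(\e.((h e) e))) (\a.a)) d) t))
Alpha-equivalence: compare structure up to binder renaming.
Result: True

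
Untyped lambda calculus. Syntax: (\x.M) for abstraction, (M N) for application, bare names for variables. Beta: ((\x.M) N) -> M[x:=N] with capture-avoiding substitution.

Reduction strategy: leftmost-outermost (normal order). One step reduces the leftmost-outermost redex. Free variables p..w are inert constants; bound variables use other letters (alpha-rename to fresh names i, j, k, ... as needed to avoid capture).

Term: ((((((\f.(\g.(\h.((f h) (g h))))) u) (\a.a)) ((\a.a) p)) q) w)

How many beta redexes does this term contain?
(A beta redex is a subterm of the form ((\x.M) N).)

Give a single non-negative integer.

Term: ((((((\f.(\g.(\h.((f h) (g h))))) u) (\a.a)) ((\a.a) p)) q) w)
  Redex: ((\f.(\g.(\h.((f h) (g h))))) u)
  Redex: ((\a.a) p)
Total redexes: 2

Answer: 2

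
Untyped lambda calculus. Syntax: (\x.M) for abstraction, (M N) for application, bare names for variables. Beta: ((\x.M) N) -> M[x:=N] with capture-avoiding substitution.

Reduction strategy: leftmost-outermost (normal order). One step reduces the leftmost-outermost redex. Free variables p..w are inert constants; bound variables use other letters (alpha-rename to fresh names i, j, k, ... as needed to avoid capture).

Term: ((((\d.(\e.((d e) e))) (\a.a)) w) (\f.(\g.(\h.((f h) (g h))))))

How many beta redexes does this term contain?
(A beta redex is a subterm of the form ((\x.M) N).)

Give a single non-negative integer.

Answer: 1

Derivation:
Term: ((((\d.(\e.((d e) e))) (\a.a)) w) (\f.(\g.(\h.((f h) (g h))))))
  Redex: ((\d.(\e.((d e) e))) (\a.a))
Total redexes: 1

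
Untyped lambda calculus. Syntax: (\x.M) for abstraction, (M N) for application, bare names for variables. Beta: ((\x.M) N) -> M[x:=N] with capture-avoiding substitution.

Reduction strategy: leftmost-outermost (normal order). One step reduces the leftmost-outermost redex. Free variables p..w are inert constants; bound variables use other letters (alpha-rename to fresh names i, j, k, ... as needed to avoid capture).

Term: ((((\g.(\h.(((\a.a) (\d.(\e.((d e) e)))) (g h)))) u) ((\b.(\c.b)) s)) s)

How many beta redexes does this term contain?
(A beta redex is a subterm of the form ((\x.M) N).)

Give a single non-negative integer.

Term: ((((\g.(\h.(((\a.a) (\d.(\e.((d e) e)))) (g h)))) u) ((\b.(\c.b)) s)) s)
  Redex: ((\g.(\h.(((\a.a) (\d.(\e.((d e) e)))) (g h)))) u)
  Redex: ((\a.a) (\d.(\e.((d e) e))))
  Redex: ((\b.(\c.b)) s)
Total redexes: 3

Answer: 3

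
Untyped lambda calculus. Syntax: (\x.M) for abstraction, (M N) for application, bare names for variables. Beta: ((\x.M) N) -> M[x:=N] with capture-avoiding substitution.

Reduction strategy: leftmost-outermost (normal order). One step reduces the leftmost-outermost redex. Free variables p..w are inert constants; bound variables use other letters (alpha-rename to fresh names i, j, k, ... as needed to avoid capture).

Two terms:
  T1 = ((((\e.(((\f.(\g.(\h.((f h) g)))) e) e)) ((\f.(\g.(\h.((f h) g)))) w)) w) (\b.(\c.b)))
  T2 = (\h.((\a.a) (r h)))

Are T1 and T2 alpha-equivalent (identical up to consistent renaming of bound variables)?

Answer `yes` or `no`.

Answer: no

Derivation:
Term 1: ((((\e.(((\f.(\g.(\h.((f h) g)))) e) e)) ((\f.(\g.(\h.((f h) g)))) w)) w) (\b.(\c.b)))
Term 2: (\h.((\a.a) (r h)))
Alpha-equivalence: compare structure up to binder renaming.
Result: False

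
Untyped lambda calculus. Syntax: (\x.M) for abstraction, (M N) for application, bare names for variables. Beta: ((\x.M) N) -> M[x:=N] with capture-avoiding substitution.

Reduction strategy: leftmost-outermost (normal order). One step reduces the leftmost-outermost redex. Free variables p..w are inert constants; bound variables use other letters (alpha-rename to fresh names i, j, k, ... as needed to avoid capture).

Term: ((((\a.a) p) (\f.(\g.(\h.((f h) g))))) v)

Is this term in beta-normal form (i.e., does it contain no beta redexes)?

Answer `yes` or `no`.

Term: ((((\a.a) p) (\f.(\g.(\h.((f h) g))))) v)
Found 1 beta redex(es).

Answer: no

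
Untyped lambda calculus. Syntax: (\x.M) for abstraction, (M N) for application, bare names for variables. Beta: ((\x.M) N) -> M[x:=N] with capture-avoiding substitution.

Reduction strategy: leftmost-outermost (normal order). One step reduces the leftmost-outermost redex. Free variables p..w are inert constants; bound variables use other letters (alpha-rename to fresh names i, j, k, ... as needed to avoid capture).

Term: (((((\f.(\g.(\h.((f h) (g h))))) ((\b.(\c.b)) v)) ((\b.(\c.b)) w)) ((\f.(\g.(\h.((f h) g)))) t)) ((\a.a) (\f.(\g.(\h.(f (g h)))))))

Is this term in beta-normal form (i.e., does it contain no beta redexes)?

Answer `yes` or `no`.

Term: (((((\f.(\g.(\h.((f h) (g h))))) ((\b.(\c.b)) v)) ((\b.(\c.b)) w)) ((\f.(\g.(\h.((f h) g)))) t)) ((\a.a) (\f.(\g.(\h.(f (g h)))))))
Found 5 beta redex(es).

Answer: no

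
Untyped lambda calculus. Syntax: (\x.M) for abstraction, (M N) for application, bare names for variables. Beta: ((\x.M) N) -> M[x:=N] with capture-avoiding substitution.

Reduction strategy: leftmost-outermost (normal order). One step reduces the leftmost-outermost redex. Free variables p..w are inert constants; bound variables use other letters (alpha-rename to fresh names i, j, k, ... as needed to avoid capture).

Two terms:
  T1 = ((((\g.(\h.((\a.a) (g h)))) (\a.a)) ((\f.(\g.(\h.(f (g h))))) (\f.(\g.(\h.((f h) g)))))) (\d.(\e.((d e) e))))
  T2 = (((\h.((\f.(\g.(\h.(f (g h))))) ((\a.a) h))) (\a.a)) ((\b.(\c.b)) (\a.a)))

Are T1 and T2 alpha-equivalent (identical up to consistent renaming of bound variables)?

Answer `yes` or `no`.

Answer: no

Derivation:
Term 1: ((((\g.(\h.((\a.a) (g h)))) (\a.a)) ((\f.(\g.(\h.(f (g h))))) (\f.(\g.(\h.((f h) g)))))) (\d.(\e.((d e) e))))
Term 2: (((\h.((\f.(\g.(\h.(f (g h))))) ((\a.a) h))) (\a.a)) ((\b.(\c.b)) (\a.a)))
Alpha-equivalence: compare structure up to binder renaming.
Result: False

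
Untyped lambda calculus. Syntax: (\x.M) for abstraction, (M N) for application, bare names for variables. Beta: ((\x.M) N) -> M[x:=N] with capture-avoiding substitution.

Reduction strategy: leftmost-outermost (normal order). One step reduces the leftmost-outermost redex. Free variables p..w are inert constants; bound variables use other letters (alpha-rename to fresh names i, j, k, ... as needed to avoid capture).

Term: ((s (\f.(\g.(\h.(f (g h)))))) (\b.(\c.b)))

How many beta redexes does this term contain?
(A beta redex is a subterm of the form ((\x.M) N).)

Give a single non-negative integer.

Answer: 0

Derivation:
Term: ((s (\f.(\g.(\h.(f (g h)))))) (\b.(\c.b)))
  (no redexes)
Total redexes: 0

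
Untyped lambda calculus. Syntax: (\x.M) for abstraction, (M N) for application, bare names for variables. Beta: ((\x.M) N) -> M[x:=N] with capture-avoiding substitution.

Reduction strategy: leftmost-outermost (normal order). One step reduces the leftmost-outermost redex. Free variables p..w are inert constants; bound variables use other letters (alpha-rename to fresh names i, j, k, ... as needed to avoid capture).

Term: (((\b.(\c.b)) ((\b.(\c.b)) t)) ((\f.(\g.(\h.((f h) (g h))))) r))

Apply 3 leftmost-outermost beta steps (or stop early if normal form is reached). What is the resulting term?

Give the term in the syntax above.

Answer: (\c.t)

Derivation:
Step 0: (((\b.(\c.b)) ((\b.(\c.b)) t)) ((\f.(\g.(\h.((f h) (g h))))) r))
Step 1: ((\c.((\b.(\c.b)) t)) ((\f.(\g.(\h.((f h) (g h))))) r))
Step 2: ((\b.(\c.b)) t)
Step 3: (\c.t)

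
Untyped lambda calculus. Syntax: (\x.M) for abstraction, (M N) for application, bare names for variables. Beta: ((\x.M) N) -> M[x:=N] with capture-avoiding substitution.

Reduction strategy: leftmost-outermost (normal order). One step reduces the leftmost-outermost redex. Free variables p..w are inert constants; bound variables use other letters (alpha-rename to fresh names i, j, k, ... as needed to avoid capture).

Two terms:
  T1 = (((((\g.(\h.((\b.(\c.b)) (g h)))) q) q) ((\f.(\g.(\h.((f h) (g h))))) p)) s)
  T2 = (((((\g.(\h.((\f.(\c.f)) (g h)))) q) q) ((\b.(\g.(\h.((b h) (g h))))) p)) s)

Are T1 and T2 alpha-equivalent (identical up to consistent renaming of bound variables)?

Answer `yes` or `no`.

Answer: yes

Derivation:
Term 1: (((((\g.(\h.((\b.(\c.b)) (g h)))) q) q) ((\f.(\g.(\h.((f h) (g h))))) p)) s)
Term 2: (((((\g.(\h.((\f.(\c.f)) (g h)))) q) q) ((\b.(\g.(\h.((b h) (g h))))) p)) s)
Alpha-equivalence: compare structure up to binder renaming.
Result: True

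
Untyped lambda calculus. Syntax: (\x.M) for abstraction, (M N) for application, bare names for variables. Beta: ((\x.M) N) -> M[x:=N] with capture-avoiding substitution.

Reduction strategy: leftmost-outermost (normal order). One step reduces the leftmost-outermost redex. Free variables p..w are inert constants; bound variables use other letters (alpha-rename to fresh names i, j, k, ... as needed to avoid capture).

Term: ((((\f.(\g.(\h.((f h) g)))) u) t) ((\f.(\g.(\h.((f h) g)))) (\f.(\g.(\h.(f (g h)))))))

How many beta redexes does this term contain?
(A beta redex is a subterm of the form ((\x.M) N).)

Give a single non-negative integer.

Answer: 2

Derivation:
Term: ((((\f.(\g.(\h.((f h) g)))) u) t) ((\f.(\g.(\h.((f h) g)))) (\f.(\g.(\h.(f (g h)))))))
  Redex: ((\f.(\g.(\h.((f h) g)))) u)
  Redex: ((\f.(\g.(\h.((f h) g)))) (\f.(\g.(\h.(f (g h))))))
Total redexes: 2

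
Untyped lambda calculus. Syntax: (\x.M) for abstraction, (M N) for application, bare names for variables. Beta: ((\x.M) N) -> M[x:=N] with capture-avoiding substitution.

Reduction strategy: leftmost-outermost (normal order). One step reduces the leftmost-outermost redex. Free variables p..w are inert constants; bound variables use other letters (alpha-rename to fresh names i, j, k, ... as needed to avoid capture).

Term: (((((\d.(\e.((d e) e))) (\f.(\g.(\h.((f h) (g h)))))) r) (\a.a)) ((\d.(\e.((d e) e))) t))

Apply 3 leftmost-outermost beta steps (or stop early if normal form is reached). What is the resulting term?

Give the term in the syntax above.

Answer: ((((\g.(\h.((r h) (g h)))) r) (\a.a)) ((\d.(\e.((d e) e))) t))

Derivation:
Step 0: (((((\d.(\e.((d e) e))) (\f.(\g.(\h.((f h) (g h)))))) r) (\a.a)) ((\d.(\e.((d e) e))) t))
Step 1: ((((\e.(((\f.(\g.(\h.((f h) (g h))))) e) e)) r) (\a.a)) ((\d.(\e.((d e) e))) t))
Step 2: (((((\f.(\g.(\h.((f h) (g h))))) r) r) (\a.a)) ((\d.(\e.((d e) e))) t))
Step 3: ((((\g.(\h.((r h) (g h)))) r) (\a.a)) ((\d.(\e.((d e) e))) t))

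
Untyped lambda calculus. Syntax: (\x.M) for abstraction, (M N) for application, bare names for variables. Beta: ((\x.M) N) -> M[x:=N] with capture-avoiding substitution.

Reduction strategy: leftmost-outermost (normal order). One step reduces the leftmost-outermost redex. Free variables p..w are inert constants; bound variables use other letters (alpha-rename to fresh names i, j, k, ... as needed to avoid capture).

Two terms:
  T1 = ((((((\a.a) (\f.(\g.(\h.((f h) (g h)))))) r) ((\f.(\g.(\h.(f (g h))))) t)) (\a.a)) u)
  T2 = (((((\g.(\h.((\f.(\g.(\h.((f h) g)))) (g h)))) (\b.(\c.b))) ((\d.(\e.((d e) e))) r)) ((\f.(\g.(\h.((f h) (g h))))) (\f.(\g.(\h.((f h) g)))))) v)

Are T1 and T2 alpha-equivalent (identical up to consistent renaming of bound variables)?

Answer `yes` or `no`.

Answer: no

Derivation:
Term 1: ((((((\a.a) (\f.(\g.(\h.((f h) (g h)))))) r) ((\f.(\g.(\h.(f (g h))))) t)) (\a.a)) u)
Term 2: (((((\g.(\h.((\f.(\g.(\h.((f h) g)))) (g h)))) (\b.(\c.b))) ((\d.(\e.((d e) e))) r)) ((\f.(\g.(\h.((f h) (g h))))) (\f.(\g.(\h.((f h) g)))))) v)
Alpha-equivalence: compare structure up to binder renaming.
Result: False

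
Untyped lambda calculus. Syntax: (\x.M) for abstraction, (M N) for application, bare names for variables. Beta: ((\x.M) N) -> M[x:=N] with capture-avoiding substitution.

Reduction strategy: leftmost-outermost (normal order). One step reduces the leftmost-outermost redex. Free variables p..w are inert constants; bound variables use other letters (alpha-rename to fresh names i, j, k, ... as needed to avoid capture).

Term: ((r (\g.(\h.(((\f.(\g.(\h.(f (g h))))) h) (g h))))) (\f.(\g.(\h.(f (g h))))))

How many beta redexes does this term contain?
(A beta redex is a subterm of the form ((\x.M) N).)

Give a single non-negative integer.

Term: ((r (\g.(\h.(((\f.(\g.(\h.(f (g h))))) h) (g h))))) (\f.(\g.(\h.(f (g h))))))
  Redex: ((\f.(\g.(\h.(f (g h))))) h)
Total redexes: 1

Answer: 1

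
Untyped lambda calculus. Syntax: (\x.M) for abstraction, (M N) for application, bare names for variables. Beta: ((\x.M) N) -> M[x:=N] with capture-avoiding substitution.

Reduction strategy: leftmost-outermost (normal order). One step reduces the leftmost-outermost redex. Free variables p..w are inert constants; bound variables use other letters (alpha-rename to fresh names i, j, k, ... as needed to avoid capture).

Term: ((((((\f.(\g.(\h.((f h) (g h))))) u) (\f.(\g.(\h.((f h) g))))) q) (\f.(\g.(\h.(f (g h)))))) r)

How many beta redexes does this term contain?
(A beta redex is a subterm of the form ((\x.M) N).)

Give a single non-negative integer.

Term: ((((((\f.(\g.(\h.((f h) (g h))))) u) (\f.(\g.(\h.((f h) g))))) q) (\f.(\g.(\h.(f (g h)))))) r)
  Redex: ((\f.(\g.(\h.((f h) (g h))))) u)
Total redexes: 1

Answer: 1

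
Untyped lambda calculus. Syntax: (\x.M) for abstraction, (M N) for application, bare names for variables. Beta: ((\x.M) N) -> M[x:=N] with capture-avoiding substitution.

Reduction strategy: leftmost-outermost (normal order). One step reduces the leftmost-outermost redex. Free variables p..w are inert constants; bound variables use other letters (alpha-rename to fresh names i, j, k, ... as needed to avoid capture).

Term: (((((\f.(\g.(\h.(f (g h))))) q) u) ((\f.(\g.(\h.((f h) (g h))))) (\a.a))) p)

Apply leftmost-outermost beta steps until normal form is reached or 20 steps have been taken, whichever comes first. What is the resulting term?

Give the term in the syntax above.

Step 0: (((((\f.(\g.(\h.(f (g h))))) q) u) ((\f.(\g.(\h.((f h) (g h))))) (\a.a))) p)
Step 1: ((((\g.(\h.(q (g h)))) u) ((\f.(\g.(\h.((f h) (g h))))) (\a.a))) p)
Step 2: (((\h.(q (u h))) ((\f.(\g.(\h.((f h) (g h))))) (\a.a))) p)
Step 3: ((q (u ((\f.(\g.(\h.((f h) (g h))))) (\a.a)))) p)
Step 4: ((q (u (\g.(\h.(((\a.a) h) (g h)))))) p)
Step 5: ((q (u (\g.(\h.(h (g h)))))) p)

Answer: ((q (u (\g.(\h.(h (g h)))))) p)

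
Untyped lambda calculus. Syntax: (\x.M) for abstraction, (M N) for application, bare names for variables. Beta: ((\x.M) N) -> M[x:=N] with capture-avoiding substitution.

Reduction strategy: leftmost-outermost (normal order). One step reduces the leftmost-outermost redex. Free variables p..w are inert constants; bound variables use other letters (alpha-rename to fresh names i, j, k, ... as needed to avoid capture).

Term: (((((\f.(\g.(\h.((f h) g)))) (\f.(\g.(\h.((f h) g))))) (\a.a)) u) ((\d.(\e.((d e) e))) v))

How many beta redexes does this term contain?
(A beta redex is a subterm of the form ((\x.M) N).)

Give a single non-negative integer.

Term: (((((\f.(\g.(\h.((f h) g)))) (\f.(\g.(\h.((f h) g))))) (\a.a)) u) ((\d.(\e.((d e) e))) v))
  Redex: ((\f.(\g.(\h.((f h) g)))) (\f.(\g.(\h.((f h) g)))))
  Redex: ((\d.(\e.((d e) e))) v)
Total redexes: 2

Answer: 2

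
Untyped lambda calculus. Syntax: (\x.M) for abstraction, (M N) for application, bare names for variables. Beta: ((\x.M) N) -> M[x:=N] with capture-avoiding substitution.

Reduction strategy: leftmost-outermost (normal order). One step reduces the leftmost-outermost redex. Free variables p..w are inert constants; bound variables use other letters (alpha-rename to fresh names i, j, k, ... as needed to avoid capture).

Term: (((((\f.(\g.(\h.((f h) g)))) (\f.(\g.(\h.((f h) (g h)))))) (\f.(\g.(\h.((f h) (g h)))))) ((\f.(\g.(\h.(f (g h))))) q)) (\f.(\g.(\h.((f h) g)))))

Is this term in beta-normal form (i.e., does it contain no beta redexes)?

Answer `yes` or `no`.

Answer: no

Derivation:
Term: (((((\f.(\g.(\h.((f h) g)))) (\f.(\g.(\h.((f h) (g h)))))) (\f.(\g.(\h.((f h) (g h)))))) ((\f.(\g.(\h.(f (g h))))) q)) (\f.(\g.(\h.((f h) g)))))
Found 2 beta redex(es).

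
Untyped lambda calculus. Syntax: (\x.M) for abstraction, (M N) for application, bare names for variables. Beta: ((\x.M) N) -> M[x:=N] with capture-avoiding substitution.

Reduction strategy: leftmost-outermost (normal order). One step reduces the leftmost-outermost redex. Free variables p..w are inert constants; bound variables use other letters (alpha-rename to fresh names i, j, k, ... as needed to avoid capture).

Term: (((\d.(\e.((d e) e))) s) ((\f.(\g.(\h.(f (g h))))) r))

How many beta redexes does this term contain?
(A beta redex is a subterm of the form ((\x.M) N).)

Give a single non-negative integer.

Term: (((\d.(\e.((d e) e))) s) ((\f.(\g.(\h.(f (g h))))) r))
  Redex: ((\d.(\e.((d e) e))) s)
  Redex: ((\f.(\g.(\h.(f (g h))))) r)
Total redexes: 2

Answer: 2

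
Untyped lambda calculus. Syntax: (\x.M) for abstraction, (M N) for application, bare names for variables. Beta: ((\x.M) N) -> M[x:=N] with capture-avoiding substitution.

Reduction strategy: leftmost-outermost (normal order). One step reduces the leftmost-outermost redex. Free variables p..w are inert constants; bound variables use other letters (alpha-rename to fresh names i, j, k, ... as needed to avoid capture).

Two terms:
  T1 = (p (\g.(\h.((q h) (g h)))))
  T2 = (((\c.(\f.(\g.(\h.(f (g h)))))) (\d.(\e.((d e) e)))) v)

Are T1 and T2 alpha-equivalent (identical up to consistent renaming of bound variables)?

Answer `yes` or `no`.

Answer: no

Derivation:
Term 1: (p (\g.(\h.((q h) (g h)))))
Term 2: (((\c.(\f.(\g.(\h.(f (g h)))))) (\d.(\e.((d e) e)))) v)
Alpha-equivalence: compare structure up to binder renaming.
Result: False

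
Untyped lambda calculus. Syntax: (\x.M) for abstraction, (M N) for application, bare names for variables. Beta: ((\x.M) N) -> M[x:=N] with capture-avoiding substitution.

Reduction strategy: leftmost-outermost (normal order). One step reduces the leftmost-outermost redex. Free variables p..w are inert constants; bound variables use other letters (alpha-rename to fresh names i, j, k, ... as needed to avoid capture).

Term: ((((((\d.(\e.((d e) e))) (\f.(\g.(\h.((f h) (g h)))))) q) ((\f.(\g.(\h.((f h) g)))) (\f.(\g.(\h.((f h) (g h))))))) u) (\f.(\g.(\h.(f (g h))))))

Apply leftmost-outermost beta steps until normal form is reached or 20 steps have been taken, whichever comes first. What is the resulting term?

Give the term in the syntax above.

Answer: ((((q (\g.(\h.(\i.((h i) (g i)))))) (q (\g.(\h.(\i.((h i) (g i))))))) u) (\f.(\g.(\h.(f (g h))))))

Derivation:
Step 0: ((((((\d.(\e.((d e) e))) (\f.(\g.(\h.((f h) (g h)))))) q) ((\f.(\g.(\h.((f h) g)))) (\f.(\g.(\h.((f h) (g h))))))) u) (\f.(\g.(\h.(f (g h))))))
Step 1: (((((\e.(((\f.(\g.(\h.((f h) (g h))))) e) e)) q) ((\f.(\g.(\h.((f h) g)))) (\f.(\g.(\h.((f h) (g h))))))) u) (\f.(\g.(\h.(f (g h))))))
Step 2: ((((((\f.(\g.(\h.((f h) (g h))))) q) q) ((\f.(\g.(\h.((f h) g)))) (\f.(\g.(\h.((f h) (g h))))))) u) (\f.(\g.(\h.(f (g h))))))
Step 3: (((((\g.(\h.((q h) (g h)))) q) ((\f.(\g.(\h.((f h) g)))) (\f.(\g.(\h.((f h) (g h))))))) u) (\f.(\g.(\h.(f (g h))))))
Step 4: ((((\h.((q h) (q h))) ((\f.(\g.(\h.((f h) g)))) (\f.(\g.(\h.((f h) (g h))))))) u) (\f.(\g.(\h.(f (g h))))))
Step 5: ((((q ((\f.(\g.(\h.((f h) g)))) (\f.(\g.(\h.((f h) (g h))))))) (q ((\f.(\g.(\h.((f h) g)))) (\f.(\g.(\h.((f h) (g h)))))))) u) (\f.(\g.(\h.(f (g h))))))
Step 6: ((((q (\g.(\h.(((\f.(\g.(\h.((f h) (g h))))) h) g)))) (q ((\f.(\g.(\h.((f h) g)))) (\f.(\g.(\h.((f h) (g h)))))))) u) (\f.(\g.(\h.(f (g h))))))
Step 7: ((((q (\g.(\h.((\g.(\i.((h i) (g i)))) g)))) (q ((\f.(\g.(\h.((f h) g)))) (\f.(\g.(\h.((f h) (g h)))))))) u) (\f.(\g.(\h.(f (g h))))))
Step 8: ((((q (\g.(\h.(\i.((h i) (g i)))))) (q ((\f.(\g.(\h.((f h) g)))) (\f.(\g.(\h.((f h) (g h)))))))) u) (\f.(\g.(\h.(f (g h))))))
Step 9: ((((q (\g.(\h.(\i.((h i) (g i)))))) (q (\g.(\h.(((\f.(\g.(\h.((f h) (g h))))) h) g))))) u) (\f.(\g.(\h.(f (g h))))))
Step 10: ((((q (\g.(\h.(\i.((h i) (g i)))))) (q (\g.(\h.((\g.(\i.((h i) (g i)))) g))))) u) (\f.(\g.(\h.(f (g h))))))
Step 11: ((((q (\g.(\h.(\i.((h i) (g i)))))) (q (\g.(\h.(\i.((h i) (g i))))))) u) (\f.(\g.(\h.(f (g h))))))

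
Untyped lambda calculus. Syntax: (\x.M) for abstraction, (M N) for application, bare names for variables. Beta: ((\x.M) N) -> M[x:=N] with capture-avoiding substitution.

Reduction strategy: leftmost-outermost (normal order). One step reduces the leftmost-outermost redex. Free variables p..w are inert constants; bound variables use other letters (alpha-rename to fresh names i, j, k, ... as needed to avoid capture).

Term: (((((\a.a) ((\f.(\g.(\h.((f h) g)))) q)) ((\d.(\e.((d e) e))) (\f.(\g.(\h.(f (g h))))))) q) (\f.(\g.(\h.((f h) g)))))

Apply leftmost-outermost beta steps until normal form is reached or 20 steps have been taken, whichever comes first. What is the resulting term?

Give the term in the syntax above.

Step 0: (((((\a.a) ((\f.(\g.(\h.((f h) g)))) q)) ((\d.(\e.((d e) e))) (\f.(\g.(\h.(f (g h))))))) q) (\f.(\g.(\h.((f h) g)))))
Step 1: (((((\f.(\g.(\h.((f h) g)))) q) ((\d.(\e.((d e) e))) (\f.(\g.(\h.(f (g h))))))) q) (\f.(\g.(\h.((f h) g)))))
Step 2: ((((\g.(\h.((q h) g))) ((\d.(\e.((d e) e))) (\f.(\g.(\h.(f (g h))))))) q) (\f.(\g.(\h.((f h) g)))))
Step 3: (((\h.((q h) ((\d.(\e.((d e) e))) (\f.(\g.(\h.(f (g h)))))))) q) (\f.(\g.(\h.((f h) g)))))
Step 4: (((q q) ((\d.(\e.((d e) e))) (\f.(\g.(\h.(f (g h))))))) (\f.(\g.(\h.((f h) g)))))
Step 5: (((q q) (\e.(((\f.(\g.(\h.(f (g h))))) e) e))) (\f.(\g.(\h.((f h) g)))))
Step 6: (((q q) (\e.((\g.(\h.(e (g h)))) e))) (\f.(\g.(\h.((f h) g)))))
Step 7: (((q q) (\e.(\h.(e (e h))))) (\f.(\g.(\h.((f h) g)))))

Answer: (((q q) (\e.(\h.(e (e h))))) (\f.(\g.(\h.((f h) g)))))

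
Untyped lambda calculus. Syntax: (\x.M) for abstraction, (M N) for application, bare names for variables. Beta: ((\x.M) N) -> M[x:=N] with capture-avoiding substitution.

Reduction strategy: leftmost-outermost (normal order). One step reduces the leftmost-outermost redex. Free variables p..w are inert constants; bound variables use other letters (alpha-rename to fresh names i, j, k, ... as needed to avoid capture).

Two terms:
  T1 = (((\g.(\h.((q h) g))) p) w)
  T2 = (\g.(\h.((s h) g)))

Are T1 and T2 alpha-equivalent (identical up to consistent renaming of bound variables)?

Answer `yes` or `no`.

Answer: no

Derivation:
Term 1: (((\g.(\h.((q h) g))) p) w)
Term 2: (\g.(\h.((s h) g)))
Alpha-equivalence: compare structure up to binder renaming.
Result: False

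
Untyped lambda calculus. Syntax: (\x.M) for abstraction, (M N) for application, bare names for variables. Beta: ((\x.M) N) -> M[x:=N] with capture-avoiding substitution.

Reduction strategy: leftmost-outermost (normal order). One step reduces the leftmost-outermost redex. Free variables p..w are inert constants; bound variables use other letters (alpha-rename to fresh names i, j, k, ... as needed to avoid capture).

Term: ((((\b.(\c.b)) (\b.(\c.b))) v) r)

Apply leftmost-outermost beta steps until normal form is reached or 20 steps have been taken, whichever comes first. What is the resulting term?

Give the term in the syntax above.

Answer: (\c.r)

Derivation:
Step 0: ((((\b.(\c.b)) (\b.(\c.b))) v) r)
Step 1: (((\c.(\b.(\c.b))) v) r)
Step 2: ((\b.(\c.b)) r)
Step 3: (\c.r)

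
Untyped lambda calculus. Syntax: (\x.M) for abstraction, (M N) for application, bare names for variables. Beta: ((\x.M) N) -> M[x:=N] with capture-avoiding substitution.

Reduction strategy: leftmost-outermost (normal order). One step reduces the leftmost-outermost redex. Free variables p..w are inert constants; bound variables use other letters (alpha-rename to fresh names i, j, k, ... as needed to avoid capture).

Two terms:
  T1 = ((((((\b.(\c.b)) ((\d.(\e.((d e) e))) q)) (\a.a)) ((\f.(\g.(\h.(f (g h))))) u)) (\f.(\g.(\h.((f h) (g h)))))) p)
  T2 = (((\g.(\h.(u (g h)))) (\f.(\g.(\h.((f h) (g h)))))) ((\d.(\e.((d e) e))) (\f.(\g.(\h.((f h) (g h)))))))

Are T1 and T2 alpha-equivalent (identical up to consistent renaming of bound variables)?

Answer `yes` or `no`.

Term 1: ((((((\b.(\c.b)) ((\d.(\e.((d e) e))) q)) (\a.a)) ((\f.(\g.(\h.(f (g h))))) u)) (\f.(\g.(\h.((f h) (g h)))))) p)
Term 2: (((\g.(\h.(u (g h)))) (\f.(\g.(\h.((f h) (g h)))))) ((\d.(\e.((d e) e))) (\f.(\g.(\h.((f h) (g h)))))))
Alpha-equivalence: compare structure up to binder renaming.
Result: False

Answer: no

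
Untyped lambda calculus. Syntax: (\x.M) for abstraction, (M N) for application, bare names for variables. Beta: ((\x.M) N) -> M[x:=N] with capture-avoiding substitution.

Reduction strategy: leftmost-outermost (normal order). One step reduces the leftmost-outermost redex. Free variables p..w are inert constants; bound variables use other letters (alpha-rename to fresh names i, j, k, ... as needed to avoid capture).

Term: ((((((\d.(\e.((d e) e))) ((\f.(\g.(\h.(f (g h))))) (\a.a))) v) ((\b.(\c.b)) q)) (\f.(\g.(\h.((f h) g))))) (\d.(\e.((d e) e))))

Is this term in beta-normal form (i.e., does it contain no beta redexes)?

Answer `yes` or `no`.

Answer: no

Derivation:
Term: ((((((\d.(\e.((d e) e))) ((\f.(\g.(\h.(f (g h))))) (\a.a))) v) ((\b.(\c.b)) q)) (\f.(\g.(\h.((f h) g))))) (\d.(\e.((d e) e))))
Found 3 beta redex(es).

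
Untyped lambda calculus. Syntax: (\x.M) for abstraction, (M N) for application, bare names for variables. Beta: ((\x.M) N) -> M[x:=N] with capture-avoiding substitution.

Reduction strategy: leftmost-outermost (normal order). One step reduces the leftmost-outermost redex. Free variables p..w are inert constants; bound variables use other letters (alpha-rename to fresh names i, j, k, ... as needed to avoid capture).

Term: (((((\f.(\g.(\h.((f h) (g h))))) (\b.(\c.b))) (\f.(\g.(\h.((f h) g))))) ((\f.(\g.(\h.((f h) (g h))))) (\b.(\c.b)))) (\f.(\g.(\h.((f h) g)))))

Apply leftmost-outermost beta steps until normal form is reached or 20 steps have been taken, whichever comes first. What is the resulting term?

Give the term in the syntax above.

Step 0: (((((\f.(\g.(\h.((f h) (g h))))) (\b.(\c.b))) (\f.(\g.(\h.((f h) g))))) ((\f.(\g.(\h.((f h) (g h))))) (\b.(\c.b)))) (\f.(\g.(\h.((f h) g)))))
Step 1: ((((\g.(\h.(((\b.(\c.b)) h) (g h)))) (\f.(\g.(\h.((f h) g))))) ((\f.(\g.(\h.((f h) (g h))))) (\b.(\c.b)))) (\f.(\g.(\h.((f h) g)))))
Step 2: (((\h.(((\b.(\c.b)) h) ((\f.(\g.(\h.((f h) g)))) h))) ((\f.(\g.(\h.((f h) (g h))))) (\b.(\c.b)))) (\f.(\g.(\h.((f h) g)))))
Step 3: ((((\b.(\c.b)) ((\f.(\g.(\h.((f h) (g h))))) (\b.(\c.b)))) ((\f.(\g.(\h.((f h) g)))) ((\f.(\g.(\h.((f h) (g h))))) (\b.(\c.b))))) (\f.(\g.(\h.((f h) g)))))
Step 4: (((\c.((\f.(\g.(\h.((f h) (g h))))) (\b.(\c.b)))) ((\f.(\g.(\h.((f h) g)))) ((\f.(\g.(\h.((f h) (g h))))) (\b.(\c.b))))) (\f.(\g.(\h.((f h) g)))))
Step 5: (((\f.(\g.(\h.((f h) (g h))))) (\b.(\c.b))) (\f.(\g.(\h.((f h) g)))))
Step 6: ((\g.(\h.(((\b.(\c.b)) h) (g h)))) (\f.(\g.(\h.((f h) g)))))
Step 7: (\h.(((\b.(\c.b)) h) ((\f.(\g.(\h.((f h) g)))) h)))
Step 8: (\h.((\c.h) ((\f.(\g.(\h.((f h) g)))) h)))
Step 9: (\h.h)

Answer: (\h.h)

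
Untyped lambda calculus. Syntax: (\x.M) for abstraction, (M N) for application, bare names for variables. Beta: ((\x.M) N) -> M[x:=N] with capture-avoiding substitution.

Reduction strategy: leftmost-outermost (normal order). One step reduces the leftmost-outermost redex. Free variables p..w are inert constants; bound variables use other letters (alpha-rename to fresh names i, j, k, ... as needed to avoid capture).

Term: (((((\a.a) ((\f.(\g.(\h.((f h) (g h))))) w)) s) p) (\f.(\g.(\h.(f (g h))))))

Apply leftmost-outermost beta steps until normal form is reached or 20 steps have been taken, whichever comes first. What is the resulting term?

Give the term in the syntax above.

Step 0: (((((\a.a) ((\f.(\g.(\h.((f h) (g h))))) w)) s) p) (\f.(\g.(\h.(f (g h))))))
Step 1: (((((\f.(\g.(\h.((f h) (g h))))) w) s) p) (\f.(\g.(\h.(f (g h))))))
Step 2: ((((\g.(\h.((w h) (g h)))) s) p) (\f.(\g.(\h.(f (g h))))))
Step 3: (((\h.((w h) (s h))) p) (\f.(\g.(\h.(f (g h))))))
Step 4: (((w p) (s p)) (\f.(\g.(\h.(f (g h))))))

Answer: (((w p) (s p)) (\f.(\g.(\h.(f (g h))))))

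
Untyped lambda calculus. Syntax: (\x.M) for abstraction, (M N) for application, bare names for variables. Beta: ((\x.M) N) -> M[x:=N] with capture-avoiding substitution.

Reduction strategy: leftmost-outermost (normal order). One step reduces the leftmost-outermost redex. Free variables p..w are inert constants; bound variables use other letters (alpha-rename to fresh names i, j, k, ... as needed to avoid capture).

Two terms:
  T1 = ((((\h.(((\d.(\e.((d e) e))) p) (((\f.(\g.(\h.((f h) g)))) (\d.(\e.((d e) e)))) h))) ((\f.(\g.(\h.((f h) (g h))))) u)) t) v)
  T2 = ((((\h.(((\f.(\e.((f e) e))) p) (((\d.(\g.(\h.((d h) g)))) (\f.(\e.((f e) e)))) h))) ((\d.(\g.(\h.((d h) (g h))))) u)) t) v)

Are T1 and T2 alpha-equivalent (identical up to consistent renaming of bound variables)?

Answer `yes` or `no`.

Term 1: ((((\h.(((\d.(\e.((d e) e))) p) (((\f.(\g.(\h.((f h) g)))) (\d.(\e.((d e) e)))) h))) ((\f.(\g.(\h.((f h) (g h))))) u)) t) v)
Term 2: ((((\h.(((\f.(\e.((f e) e))) p) (((\d.(\g.(\h.((d h) g)))) (\f.(\e.((f e) e)))) h))) ((\d.(\g.(\h.((d h) (g h))))) u)) t) v)
Alpha-equivalence: compare structure up to binder renaming.
Result: True

Answer: yes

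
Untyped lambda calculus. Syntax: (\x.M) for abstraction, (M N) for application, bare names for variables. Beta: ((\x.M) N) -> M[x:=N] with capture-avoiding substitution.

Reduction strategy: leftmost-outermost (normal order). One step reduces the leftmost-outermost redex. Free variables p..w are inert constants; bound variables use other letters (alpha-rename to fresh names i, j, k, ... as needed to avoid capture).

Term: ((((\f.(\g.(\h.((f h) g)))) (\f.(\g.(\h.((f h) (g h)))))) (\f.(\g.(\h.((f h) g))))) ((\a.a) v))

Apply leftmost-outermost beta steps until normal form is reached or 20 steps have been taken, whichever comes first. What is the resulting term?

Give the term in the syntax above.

Answer: (\h.((v h) (\g.(\i.((h i) g)))))

Derivation:
Step 0: ((((\f.(\g.(\h.((f h) g)))) (\f.(\g.(\h.((f h) (g h)))))) (\f.(\g.(\h.((f h) g))))) ((\a.a) v))
Step 1: (((\g.(\h.(((\f.(\g.(\h.((f h) (g h))))) h) g))) (\f.(\g.(\h.((f h) g))))) ((\a.a) v))
Step 2: ((\h.(((\f.(\g.(\h.((f h) (g h))))) h) (\f.(\g.(\h.((f h) g)))))) ((\a.a) v))
Step 3: (((\f.(\g.(\h.((f h) (g h))))) ((\a.a) v)) (\f.(\g.(\h.((f h) g)))))
Step 4: ((\g.(\h.((((\a.a) v) h) (g h)))) (\f.(\g.(\h.((f h) g)))))
Step 5: (\h.((((\a.a) v) h) ((\f.(\g.(\h.((f h) g)))) h)))
Step 6: (\h.((v h) ((\f.(\g.(\h.((f h) g)))) h)))
Step 7: (\h.((v h) (\g.(\i.((h i) g)))))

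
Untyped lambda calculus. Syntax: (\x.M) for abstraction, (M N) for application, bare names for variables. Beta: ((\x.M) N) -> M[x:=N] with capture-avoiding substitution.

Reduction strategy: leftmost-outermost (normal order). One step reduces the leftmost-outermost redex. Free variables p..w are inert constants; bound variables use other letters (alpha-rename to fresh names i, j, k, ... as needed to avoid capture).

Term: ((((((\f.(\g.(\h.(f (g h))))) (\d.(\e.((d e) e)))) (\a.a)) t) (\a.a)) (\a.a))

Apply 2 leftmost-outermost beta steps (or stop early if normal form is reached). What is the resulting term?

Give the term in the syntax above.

Answer: ((((\h.((\d.(\e.((d e) e))) ((\a.a) h))) t) (\a.a)) (\a.a))

Derivation:
Step 0: ((((((\f.(\g.(\h.(f (g h))))) (\d.(\e.((d e) e)))) (\a.a)) t) (\a.a)) (\a.a))
Step 1: (((((\g.(\h.((\d.(\e.((d e) e))) (g h)))) (\a.a)) t) (\a.a)) (\a.a))
Step 2: ((((\h.((\d.(\e.((d e) e))) ((\a.a) h))) t) (\a.a)) (\a.a))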